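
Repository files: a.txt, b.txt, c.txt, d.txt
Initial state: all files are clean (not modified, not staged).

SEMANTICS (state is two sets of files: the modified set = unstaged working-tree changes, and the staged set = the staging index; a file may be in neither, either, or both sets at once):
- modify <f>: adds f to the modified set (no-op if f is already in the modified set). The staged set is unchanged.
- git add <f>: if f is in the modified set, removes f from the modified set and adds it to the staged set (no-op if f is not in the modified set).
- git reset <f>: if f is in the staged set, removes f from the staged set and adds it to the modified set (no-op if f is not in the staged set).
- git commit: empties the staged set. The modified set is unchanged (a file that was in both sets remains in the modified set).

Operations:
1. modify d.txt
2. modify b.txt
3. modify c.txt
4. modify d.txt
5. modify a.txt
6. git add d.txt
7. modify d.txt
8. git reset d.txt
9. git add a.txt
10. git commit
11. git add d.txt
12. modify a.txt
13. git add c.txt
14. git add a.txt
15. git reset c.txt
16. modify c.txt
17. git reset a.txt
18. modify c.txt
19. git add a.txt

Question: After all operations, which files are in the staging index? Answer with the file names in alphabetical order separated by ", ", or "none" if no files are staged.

After op 1 (modify d.txt): modified={d.txt} staged={none}
After op 2 (modify b.txt): modified={b.txt, d.txt} staged={none}
After op 3 (modify c.txt): modified={b.txt, c.txt, d.txt} staged={none}
After op 4 (modify d.txt): modified={b.txt, c.txt, d.txt} staged={none}
After op 5 (modify a.txt): modified={a.txt, b.txt, c.txt, d.txt} staged={none}
After op 6 (git add d.txt): modified={a.txt, b.txt, c.txt} staged={d.txt}
After op 7 (modify d.txt): modified={a.txt, b.txt, c.txt, d.txt} staged={d.txt}
After op 8 (git reset d.txt): modified={a.txt, b.txt, c.txt, d.txt} staged={none}
After op 9 (git add a.txt): modified={b.txt, c.txt, d.txt} staged={a.txt}
After op 10 (git commit): modified={b.txt, c.txt, d.txt} staged={none}
After op 11 (git add d.txt): modified={b.txt, c.txt} staged={d.txt}
After op 12 (modify a.txt): modified={a.txt, b.txt, c.txt} staged={d.txt}
After op 13 (git add c.txt): modified={a.txt, b.txt} staged={c.txt, d.txt}
After op 14 (git add a.txt): modified={b.txt} staged={a.txt, c.txt, d.txt}
After op 15 (git reset c.txt): modified={b.txt, c.txt} staged={a.txt, d.txt}
After op 16 (modify c.txt): modified={b.txt, c.txt} staged={a.txt, d.txt}
After op 17 (git reset a.txt): modified={a.txt, b.txt, c.txt} staged={d.txt}
After op 18 (modify c.txt): modified={a.txt, b.txt, c.txt} staged={d.txt}
After op 19 (git add a.txt): modified={b.txt, c.txt} staged={a.txt, d.txt}

Answer: a.txt, d.txt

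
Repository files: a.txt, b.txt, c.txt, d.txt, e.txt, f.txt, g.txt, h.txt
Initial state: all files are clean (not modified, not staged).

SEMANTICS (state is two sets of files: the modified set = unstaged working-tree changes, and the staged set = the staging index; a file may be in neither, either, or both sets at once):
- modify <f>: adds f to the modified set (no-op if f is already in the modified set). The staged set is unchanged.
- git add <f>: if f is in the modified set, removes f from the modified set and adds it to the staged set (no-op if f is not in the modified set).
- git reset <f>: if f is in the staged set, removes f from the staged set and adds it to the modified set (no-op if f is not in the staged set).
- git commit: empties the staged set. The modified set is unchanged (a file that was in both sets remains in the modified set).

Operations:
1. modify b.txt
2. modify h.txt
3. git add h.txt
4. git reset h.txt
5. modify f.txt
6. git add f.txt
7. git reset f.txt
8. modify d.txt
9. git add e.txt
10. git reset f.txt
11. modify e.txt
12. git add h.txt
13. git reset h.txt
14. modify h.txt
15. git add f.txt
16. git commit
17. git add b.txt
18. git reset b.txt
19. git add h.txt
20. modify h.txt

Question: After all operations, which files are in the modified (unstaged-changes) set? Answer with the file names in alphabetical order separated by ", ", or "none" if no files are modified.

After op 1 (modify b.txt): modified={b.txt} staged={none}
After op 2 (modify h.txt): modified={b.txt, h.txt} staged={none}
After op 3 (git add h.txt): modified={b.txt} staged={h.txt}
After op 4 (git reset h.txt): modified={b.txt, h.txt} staged={none}
After op 5 (modify f.txt): modified={b.txt, f.txt, h.txt} staged={none}
After op 6 (git add f.txt): modified={b.txt, h.txt} staged={f.txt}
After op 7 (git reset f.txt): modified={b.txt, f.txt, h.txt} staged={none}
After op 8 (modify d.txt): modified={b.txt, d.txt, f.txt, h.txt} staged={none}
After op 9 (git add e.txt): modified={b.txt, d.txt, f.txt, h.txt} staged={none}
After op 10 (git reset f.txt): modified={b.txt, d.txt, f.txt, h.txt} staged={none}
After op 11 (modify e.txt): modified={b.txt, d.txt, e.txt, f.txt, h.txt} staged={none}
After op 12 (git add h.txt): modified={b.txt, d.txt, e.txt, f.txt} staged={h.txt}
After op 13 (git reset h.txt): modified={b.txt, d.txt, e.txt, f.txt, h.txt} staged={none}
After op 14 (modify h.txt): modified={b.txt, d.txt, e.txt, f.txt, h.txt} staged={none}
After op 15 (git add f.txt): modified={b.txt, d.txt, e.txt, h.txt} staged={f.txt}
After op 16 (git commit): modified={b.txt, d.txt, e.txt, h.txt} staged={none}
After op 17 (git add b.txt): modified={d.txt, e.txt, h.txt} staged={b.txt}
After op 18 (git reset b.txt): modified={b.txt, d.txt, e.txt, h.txt} staged={none}
After op 19 (git add h.txt): modified={b.txt, d.txt, e.txt} staged={h.txt}
After op 20 (modify h.txt): modified={b.txt, d.txt, e.txt, h.txt} staged={h.txt}

Answer: b.txt, d.txt, e.txt, h.txt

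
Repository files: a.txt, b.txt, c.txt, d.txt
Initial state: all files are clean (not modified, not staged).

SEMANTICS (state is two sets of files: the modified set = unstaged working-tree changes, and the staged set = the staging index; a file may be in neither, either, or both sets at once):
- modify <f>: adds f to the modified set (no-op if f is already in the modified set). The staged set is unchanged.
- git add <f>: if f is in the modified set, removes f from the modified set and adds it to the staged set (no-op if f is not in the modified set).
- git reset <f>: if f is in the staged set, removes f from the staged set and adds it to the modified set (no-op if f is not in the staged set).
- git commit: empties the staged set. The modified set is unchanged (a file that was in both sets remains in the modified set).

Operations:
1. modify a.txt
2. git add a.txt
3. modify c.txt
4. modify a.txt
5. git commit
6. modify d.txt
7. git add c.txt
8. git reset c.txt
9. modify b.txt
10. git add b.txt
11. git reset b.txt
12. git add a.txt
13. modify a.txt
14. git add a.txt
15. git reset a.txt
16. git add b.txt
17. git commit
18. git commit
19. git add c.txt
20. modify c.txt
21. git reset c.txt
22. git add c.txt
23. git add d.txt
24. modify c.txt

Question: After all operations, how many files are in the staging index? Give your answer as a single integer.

After op 1 (modify a.txt): modified={a.txt} staged={none}
After op 2 (git add a.txt): modified={none} staged={a.txt}
After op 3 (modify c.txt): modified={c.txt} staged={a.txt}
After op 4 (modify a.txt): modified={a.txt, c.txt} staged={a.txt}
After op 5 (git commit): modified={a.txt, c.txt} staged={none}
After op 6 (modify d.txt): modified={a.txt, c.txt, d.txt} staged={none}
After op 7 (git add c.txt): modified={a.txt, d.txt} staged={c.txt}
After op 8 (git reset c.txt): modified={a.txt, c.txt, d.txt} staged={none}
After op 9 (modify b.txt): modified={a.txt, b.txt, c.txt, d.txt} staged={none}
After op 10 (git add b.txt): modified={a.txt, c.txt, d.txt} staged={b.txt}
After op 11 (git reset b.txt): modified={a.txt, b.txt, c.txt, d.txt} staged={none}
After op 12 (git add a.txt): modified={b.txt, c.txt, d.txt} staged={a.txt}
After op 13 (modify a.txt): modified={a.txt, b.txt, c.txt, d.txt} staged={a.txt}
After op 14 (git add a.txt): modified={b.txt, c.txt, d.txt} staged={a.txt}
After op 15 (git reset a.txt): modified={a.txt, b.txt, c.txt, d.txt} staged={none}
After op 16 (git add b.txt): modified={a.txt, c.txt, d.txt} staged={b.txt}
After op 17 (git commit): modified={a.txt, c.txt, d.txt} staged={none}
After op 18 (git commit): modified={a.txt, c.txt, d.txt} staged={none}
After op 19 (git add c.txt): modified={a.txt, d.txt} staged={c.txt}
After op 20 (modify c.txt): modified={a.txt, c.txt, d.txt} staged={c.txt}
After op 21 (git reset c.txt): modified={a.txt, c.txt, d.txt} staged={none}
After op 22 (git add c.txt): modified={a.txt, d.txt} staged={c.txt}
After op 23 (git add d.txt): modified={a.txt} staged={c.txt, d.txt}
After op 24 (modify c.txt): modified={a.txt, c.txt} staged={c.txt, d.txt}
Final staged set: {c.txt, d.txt} -> count=2

Answer: 2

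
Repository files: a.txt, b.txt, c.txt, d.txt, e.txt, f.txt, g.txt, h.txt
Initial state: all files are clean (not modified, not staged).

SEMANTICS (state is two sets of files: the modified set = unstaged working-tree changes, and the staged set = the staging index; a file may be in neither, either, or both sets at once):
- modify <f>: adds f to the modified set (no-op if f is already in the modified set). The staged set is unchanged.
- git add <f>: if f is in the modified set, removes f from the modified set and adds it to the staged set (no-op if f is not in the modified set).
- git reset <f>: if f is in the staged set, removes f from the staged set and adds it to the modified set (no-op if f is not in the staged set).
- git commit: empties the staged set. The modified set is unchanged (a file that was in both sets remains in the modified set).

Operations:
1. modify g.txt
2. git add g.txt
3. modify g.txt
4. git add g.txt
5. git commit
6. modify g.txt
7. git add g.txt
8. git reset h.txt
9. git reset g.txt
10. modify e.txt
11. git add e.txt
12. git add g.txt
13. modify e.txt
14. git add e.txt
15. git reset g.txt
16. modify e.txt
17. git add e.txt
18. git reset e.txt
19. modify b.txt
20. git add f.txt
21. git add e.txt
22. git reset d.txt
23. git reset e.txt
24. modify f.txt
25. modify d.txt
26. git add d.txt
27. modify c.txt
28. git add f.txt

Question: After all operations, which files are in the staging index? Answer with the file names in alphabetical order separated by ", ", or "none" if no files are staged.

Answer: d.txt, f.txt

Derivation:
After op 1 (modify g.txt): modified={g.txt} staged={none}
After op 2 (git add g.txt): modified={none} staged={g.txt}
After op 3 (modify g.txt): modified={g.txt} staged={g.txt}
After op 4 (git add g.txt): modified={none} staged={g.txt}
After op 5 (git commit): modified={none} staged={none}
After op 6 (modify g.txt): modified={g.txt} staged={none}
After op 7 (git add g.txt): modified={none} staged={g.txt}
After op 8 (git reset h.txt): modified={none} staged={g.txt}
After op 9 (git reset g.txt): modified={g.txt} staged={none}
After op 10 (modify e.txt): modified={e.txt, g.txt} staged={none}
After op 11 (git add e.txt): modified={g.txt} staged={e.txt}
After op 12 (git add g.txt): modified={none} staged={e.txt, g.txt}
After op 13 (modify e.txt): modified={e.txt} staged={e.txt, g.txt}
After op 14 (git add e.txt): modified={none} staged={e.txt, g.txt}
After op 15 (git reset g.txt): modified={g.txt} staged={e.txt}
After op 16 (modify e.txt): modified={e.txt, g.txt} staged={e.txt}
After op 17 (git add e.txt): modified={g.txt} staged={e.txt}
After op 18 (git reset e.txt): modified={e.txt, g.txt} staged={none}
After op 19 (modify b.txt): modified={b.txt, e.txt, g.txt} staged={none}
After op 20 (git add f.txt): modified={b.txt, e.txt, g.txt} staged={none}
After op 21 (git add e.txt): modified={b.txt, g.txt} staged={e.txt}
After op 22 (git reset d.txt): modified={b.txt, g.txt} staged={e.txt}
After op 23 (git reset e.txt): modified={b.txt, e.txt, g.txt} staged={none}
After op 24 (modify f.txt): modified={b.txt, e.txt, f.txt, g.txt} staged={none}
After op 25 (modify d.txt): modified={b.txt, d.txt, e.txt, f.txt, g.txt} staged={none}
After op 26 (git add d.txt): modified={b.txt, e.txt, f.txt, g.txt} staged={d.txt}
After op 27 (modify c.txt): modified={b.txt, c.txt, e.txt, f.txt, g.txt} staged={d.txt}
After op 28 (git add f.txt): modified={b.txt, c.txt, e.txt, g.txt} staged={d.txt, f.txt}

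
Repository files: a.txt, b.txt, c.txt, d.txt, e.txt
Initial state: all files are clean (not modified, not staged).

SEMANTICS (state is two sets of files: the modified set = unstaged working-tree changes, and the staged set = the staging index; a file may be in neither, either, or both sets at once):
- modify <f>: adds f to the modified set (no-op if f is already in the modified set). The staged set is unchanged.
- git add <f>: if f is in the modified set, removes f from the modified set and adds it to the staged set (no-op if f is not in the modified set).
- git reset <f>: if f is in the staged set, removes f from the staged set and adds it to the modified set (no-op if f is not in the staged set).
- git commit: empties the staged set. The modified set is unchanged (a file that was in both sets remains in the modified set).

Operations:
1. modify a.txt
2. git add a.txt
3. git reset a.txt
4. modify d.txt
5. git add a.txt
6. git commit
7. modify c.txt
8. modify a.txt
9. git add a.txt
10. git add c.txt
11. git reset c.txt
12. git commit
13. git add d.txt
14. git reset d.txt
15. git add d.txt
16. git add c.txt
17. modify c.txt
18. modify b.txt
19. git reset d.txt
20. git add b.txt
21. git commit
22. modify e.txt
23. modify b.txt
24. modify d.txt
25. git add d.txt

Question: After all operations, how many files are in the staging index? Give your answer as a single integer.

Answer: 1

Derivation:
After op 1 (modify a.txt): modified={a.txt} staged={none}
After op 2 (git add a.txt): modified={none} staged={a.txt}
After op 3 (git reset a.txt): modified={a.txt} staged={none}
After op 4 (modify d.txt): modified={a.txt, d.txt} staged={none}
After op 5 (git add a.txt): modified={d.txt} staged={a.txt}
After op 6 (git commit): modified={d.txt} staged={none}
After op 7 (modify c.txt): modified={c.txt, d.txt} staged={none}
After op 8 (modify a.txt): modified={a.txt, c.txt, d.txt} staged={none}
After op 9 (git add a.txt): modified={c.txt, d.txt} staged={a.txt}
After op 10 (git add c.txt): modified={d.txt} staged={a.txt, c.txt}
After op 11 (git reset c.txt): modified={c.txt, d.txt} staged={a.txt}
After op 12 (git commit): modified={c.txt, d.txt} staged={none}
After op 13 (git add d.txt): modified={c.txt} staged={d.txt}
After op 14 (git reset d.txt): modified={c.txt, d.txt} staged={none}
After op 15 (git add d.txt): modified={c.txt} staged={d.txt}
After op 16 (git add c.txt): modified={none} staged={c.txt, d.txt}
After op 17 (modify c.txt): modified={c.txt} staged={c.txt, d.txt}
After op 18 (modify b.txt): modified={b.txt, c.txt} staged={c.txt, d.txt}
After op 19 (git reset d.txt): modified={b.txt, c.txt, d.txt} staged={c.txt}
After op 20 (git add b.txt): modified={c.txt, d.txt} staged={b.txt, c.txt}
After op 21 (git commit): modified={c.txt, d.txt} staged={none}
After op 22 (modify e.txt): modified={c.txt, d.txt, e.txt} staged={none}
After op 23 (modify b.txt): modified={b.txt, c.txt, d.txt, e.txt} staged={none}
After op 24 (modify d.txt): modified={b.txt, c.txt, d.txt, e.txt} staged={none}
After op 25 (git add d.txt): modified={b.txt, c.txt, e.txt} staged={d.txt}
Final staged set: {d.txt} -> count=1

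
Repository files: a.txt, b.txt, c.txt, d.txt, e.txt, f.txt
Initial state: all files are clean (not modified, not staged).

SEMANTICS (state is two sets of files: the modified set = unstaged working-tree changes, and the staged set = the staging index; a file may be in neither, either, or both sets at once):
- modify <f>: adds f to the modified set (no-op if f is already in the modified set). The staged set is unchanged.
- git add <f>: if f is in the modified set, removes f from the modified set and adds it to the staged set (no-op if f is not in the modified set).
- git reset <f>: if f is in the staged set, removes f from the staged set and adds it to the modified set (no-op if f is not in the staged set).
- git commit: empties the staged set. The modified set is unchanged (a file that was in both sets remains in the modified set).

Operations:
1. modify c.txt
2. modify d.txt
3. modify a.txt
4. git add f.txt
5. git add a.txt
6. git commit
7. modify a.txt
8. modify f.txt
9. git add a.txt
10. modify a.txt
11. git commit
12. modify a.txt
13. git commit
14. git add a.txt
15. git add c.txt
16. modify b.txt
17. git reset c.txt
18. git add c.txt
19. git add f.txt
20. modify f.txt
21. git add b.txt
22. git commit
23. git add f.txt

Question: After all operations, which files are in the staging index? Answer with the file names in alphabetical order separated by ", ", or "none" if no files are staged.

After op 1 (modify c.txt): modified={c.txt} staged={none}
After op 2 (modify d.txt): modified={c.txt, d.txt} staged={none}
After op 3 (modify a.txt): modified={a.txt, c.txt, d.txt} staged={none}
After op 4 (git add f.txt): modified={a.txt, c.txt, d.txt} staged={none}
After op 5 (git add a.txt): modified={c.txt, d.txt} staged={a.txt}
After op 6 (git commit): modified={c.txt, d.txt} staged={none}
After op 7 (modify a.txt): modified={a.txt, c.txt, d.txt} staged={none}
After op 8 (modify f.txt): modified={a.txt, c.txt, d.txt, f.txt} staged={none}
After op 9 (git add a.txt): modified={c.txt, d.txt, f.txt} staged={a.txt}
After op 10 (modify a.txt): modified={a.txt, c.txt, d.txt, f.txt} staged={a.txt}
After op 11 (git commit): modified={a.txt, c.txt, d.txt, f.txt} staged={none}
After op 12 (modify a.txt): modified={a.txt, c.txt, d.txt, f.txt} staged={none}
After op 13 (git commit): modified={a.txt, c.txt, d.txt, f.txt} staged={none}
After op 14 (git add a.txt): modified={c.txt, d.txt, f.txt} staged={a.txt}
After op 15 (git add c.txt): modified={d.txt, f.txt} staged={a.txt, c.txt}
After op 16 (modify b.txt): modified={b.txt, d.txt, f.txt} staged={a.txt, c.txt}
After op 17 (git reset c.txt): modified={b.txt, c.txt, d.txt, f.txt} staged={a.txt}
After op 18 (git add c.txt): modified={b.txt, d.txt, f.txt} staged={a.txt, c.txt}
After op 19 (git add f.txt): modified={b.txt, d.txt} staged={a.txt, c.txt, f.txt}
After op 20 (modify f.txt): modified={b.txt, d.txt, f.txt} staged={a.txt, c.txt, f.txt}
After op 21 (git add b.txt): modified={d.txt, f.txt} staged={a.txt, b.txt, c.txt, f.txt}
After op 22 (git commit): modified={d.txt, f.txt} staged={none}
After op 23 (git add f.txt): modified={d.txt} staged={f.txt}

Answer: f.txt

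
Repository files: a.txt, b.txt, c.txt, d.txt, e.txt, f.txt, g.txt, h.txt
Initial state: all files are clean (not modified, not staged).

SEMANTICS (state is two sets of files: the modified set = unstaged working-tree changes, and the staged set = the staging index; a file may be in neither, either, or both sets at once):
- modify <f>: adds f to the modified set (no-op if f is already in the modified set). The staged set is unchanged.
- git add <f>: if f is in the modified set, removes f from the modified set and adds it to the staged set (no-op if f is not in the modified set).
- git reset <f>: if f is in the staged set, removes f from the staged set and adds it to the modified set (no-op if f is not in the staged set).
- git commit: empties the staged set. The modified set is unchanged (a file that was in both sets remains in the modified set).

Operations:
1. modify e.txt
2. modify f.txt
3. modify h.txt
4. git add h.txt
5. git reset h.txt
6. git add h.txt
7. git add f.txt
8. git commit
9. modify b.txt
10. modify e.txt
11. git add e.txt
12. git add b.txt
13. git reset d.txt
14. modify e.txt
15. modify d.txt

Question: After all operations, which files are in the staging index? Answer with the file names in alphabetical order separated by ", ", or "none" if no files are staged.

Answer: b.txt, e.txt

Derivation:
After op 1 (modify e.txt): modified={e.txt} staged={none}
After op 2 (modify f.txt): modified={e.txt, f.txt} staged={none}
After op 3 (modify h.txt): modified={e.txt, f.txt, h.txt} staged={none}
After op 4 (git add h.txt): modified={e.txt, f.txt} staged={h.txt}
After op 5 (git reset h.txt): modified={e.txt, f.txt, h.txt} staged={none}
After op 6 (git add h.txt): modified={e.txt, f.txt} staged={h.txt}
After op 7 (git add f.txt): modified={e.txt} staged={f.txt, h.txt}
After op 8 (git commit): modified={e.txt} staged={none}
After op 9 (modify b.txt): modified={b.txt, e.txt} staged={none}
After op 10 (modify e.txt): modified={b.txt, e.txt} staged={none}
After op 11 (git add e.txt): modified={b.txt} staged={e.txt}
After op 12 (git add b.txt): modified={none} staged={b.txt, e.txt}
After op 13 (git reset d.txt): modified={none} staged={b.txt, e.txt}
After op 14 (modify e.txt): modified={e.txt} staged={b.txt, e.txt}
After op 15 (modify d.txt): modified={d.txt, e.txt} staged={b.txt, e.txt}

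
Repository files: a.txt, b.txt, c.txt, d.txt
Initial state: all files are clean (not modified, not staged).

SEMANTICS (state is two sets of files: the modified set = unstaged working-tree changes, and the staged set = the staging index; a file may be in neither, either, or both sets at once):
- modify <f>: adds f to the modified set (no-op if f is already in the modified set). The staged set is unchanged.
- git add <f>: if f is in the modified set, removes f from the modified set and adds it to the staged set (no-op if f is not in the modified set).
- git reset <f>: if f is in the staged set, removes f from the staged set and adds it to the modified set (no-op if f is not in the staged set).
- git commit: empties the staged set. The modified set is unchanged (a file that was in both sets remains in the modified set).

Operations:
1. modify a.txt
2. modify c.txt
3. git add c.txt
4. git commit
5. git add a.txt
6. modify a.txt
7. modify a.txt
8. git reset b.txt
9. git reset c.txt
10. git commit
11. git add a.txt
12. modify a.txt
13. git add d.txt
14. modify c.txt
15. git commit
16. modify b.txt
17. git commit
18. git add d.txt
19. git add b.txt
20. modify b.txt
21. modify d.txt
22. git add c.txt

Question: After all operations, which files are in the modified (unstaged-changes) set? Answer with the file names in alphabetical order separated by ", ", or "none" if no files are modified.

After op 1 (modify a.txt): modified={a.txt} staged={none}
After op 2 (modify c.txt): modified={a.txt, c.txt} staged={none}
After op 3 (git add c.txt): modified={a.txt} staged={c.txt}
After op 4 (git commit): modified={a.txt} staged={none}
After op 5 (git add a.txt): modified={none} staged={a.txt}
After op 6 (modify a.txt): modified={a.txt} staged={a.txt}
After op 7 (modify a.txt): modified={a.txt} staged={a.txt}
After op 8 (git reset b.txt): modified={a.txt} staged={a.txt}
After op 9 (git reset c.txt): modified={a.txt} staged={a.txt}
After op 10 (git commit): modified={a.txt} staged={none}
After op 11 (git add a.txt): modified={none} staged={a.txt}
After op 12 (modify a.txt): modified={a.txt} staged={a.txt}
After op 13 (git add d.txt): modified={a.txt} staged={a.txt}
After op 14 (modify c.txt): modified={a.txt, c.txt} staged={a.txt}
After op 15 (git commit): modified={a.txt, c.txt} staged={none}
After op 16 (modify b.txt): modified={a.txt, b.txt, c.txt} staged={none}
After op 17 (git commit): modified={a.txt, b.txt, c.txt} staged={none}
After op 18 (git add d.txt): modified={a.txt, b.txt, c.txt} staged={none}
After op 19 (git add b.txt): modified={a.txt, c.txt} staged={b.txt}
After op 20 (modify b.txt): modified={a.txt, b.txt, c.txt} staged={b.txt}
After op 21 (modify d.txt): modified={a.txt, b.txt, c.txt, d.txt} staged={b.txt}
After op 22 (git add c.txt): modified={a.txt, b.txt, d.txt} staged={b.txt, c.txt}

Answer: a.txt, b.txt, d.txt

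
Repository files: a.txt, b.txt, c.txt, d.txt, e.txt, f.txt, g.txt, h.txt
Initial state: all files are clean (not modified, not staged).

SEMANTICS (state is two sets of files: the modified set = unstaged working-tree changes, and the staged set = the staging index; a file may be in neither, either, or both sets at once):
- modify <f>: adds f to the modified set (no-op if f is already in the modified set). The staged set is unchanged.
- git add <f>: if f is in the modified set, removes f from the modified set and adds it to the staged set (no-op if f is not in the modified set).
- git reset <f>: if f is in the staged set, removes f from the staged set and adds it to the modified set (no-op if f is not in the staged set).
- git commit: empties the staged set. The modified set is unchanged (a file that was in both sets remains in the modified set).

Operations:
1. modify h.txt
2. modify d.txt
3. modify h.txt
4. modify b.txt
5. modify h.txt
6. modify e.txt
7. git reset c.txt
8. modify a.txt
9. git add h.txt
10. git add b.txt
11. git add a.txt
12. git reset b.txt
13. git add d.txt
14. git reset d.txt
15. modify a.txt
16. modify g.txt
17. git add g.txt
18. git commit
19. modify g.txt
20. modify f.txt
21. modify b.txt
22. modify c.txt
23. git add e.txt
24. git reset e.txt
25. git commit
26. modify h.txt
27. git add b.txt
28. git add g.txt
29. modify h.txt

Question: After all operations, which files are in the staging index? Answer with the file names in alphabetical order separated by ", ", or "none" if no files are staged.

After op 1 (modify h.txt): modified={h.txt} staged={none}
After op 2 (modify d.txt): modified={d.txt, h.txt} staged={none}
After op 3 (modify h.txt): modified={d.txt, h.txt} staged={none}
After op 4 (modify b.txt): modified={b.txt, d.txt, h.txt} staged={none}
After op 5 (modify h.txt): modified={b.txt, d.txt, h.txt} staged={none}
After op 6 (modify e.txt): modified={b.txt, d.txt, e.txt, h.txt} staged={none}
After op 7 (git reset c.txt): modified={b.txt, d.txt, e.txt, h.txt} staged={none}
After op 8 (modify a.txt): modified={a.txt, b.txt, d.txt, e.txt, h.txt} staged={none}
After op 9 (git add h.txt): modified={a.txt, b.txt, d.txt, e.txt} staged={h.txt}
After op 10 (git add b.txt): modified={a.txt, d.txt, e.txt} staged={b.txt, h.txt}
After op 11 (git add a.txt): modified={d.txt, e.txt} staged={a.txt, b.txt, h.txt}
After op 12 (git reset b.txt): modified={b.txt, d.txt, e.txt} staged={a.txt, h.txt}
After op 13 (git add d.txt): modified={b.txt, e.txt} staged={a.txt, d.txt, h.txt}
After op 14 (git reset d.txt): modified={b.txt, d.txt, e.txt} staged={a.txt, h.txt}
After op 15 (modify a.txt): modified={a.txt, b.txt, d.txt, e.txt} staged={a.txt, h.txt}
After op 16 (modify g.txt): modified={a.txt, b.txt, d.txt, e.txt, g.txt} staged={a.txt, h.txt}
After op 17 (git add g.txt): modified={a.txt, b.txt, d.txt, e.txt} staged={a.txt, g.txt, h.txt}
After op 18 (git commit): modified={a.txt, b.txt, d.txt, e.txt} staged={none}
After op 19 (modify g.txt): modified={a.txt, b.txt, d.txt, e.txt, g.txt} staged={none}
After op 20 (modify f.txt): modified={a.txt, b.txt, d.txt, e.txt, f.txt, g.txt} staged={none}
After op 21 (modify b.txt): modified={a.txt, b.txt, d.txt, e.txt, f.txt, g.txt} staged={none}
After op 22 (modify c.txt): modified={a.txt, b.txt, c.txt, d.txt, e.txt, f.txt, g.txt} staged={none}
After op 23 (git add e.txt): modified={a.txt, b.txt, c.txt, d.txt, f.txt, g.txt} staged={e.txt}
After op 24 (git reset e.txt): modified={a.txt, b.txt, c.txt, d.txt, e.txt, f.txt, g.txt} staged={none}
After op 25 (git commit): modified={a.txt, b.txt, c.txt, d.txt, e.txt, f.txt, g.txt} staged={none}
After op 26 (modify h.txt): modified={a.txt, b.txt, c.txt, d.txt, e.txt, f.txt, g.txt, h.txt} staged={none}
After op 27 (git add b.txt): modified={a.txt, c.txt, d.txt, e.txt, f.txt, g.txt, h.txt} staged={b.txt}
After op 28 (git add g.txt): modified={a.txt, c.txt, d.txt, e.txt, f.txt, h.txt} staged={b.txt, g.txt}
After op 29 (modify h.txt): modified={a.txt, c.txt, d.txt, e.txt, f.txt, h.txt} staged={b.txt, g.txt}

Answer: b.txt, g.txt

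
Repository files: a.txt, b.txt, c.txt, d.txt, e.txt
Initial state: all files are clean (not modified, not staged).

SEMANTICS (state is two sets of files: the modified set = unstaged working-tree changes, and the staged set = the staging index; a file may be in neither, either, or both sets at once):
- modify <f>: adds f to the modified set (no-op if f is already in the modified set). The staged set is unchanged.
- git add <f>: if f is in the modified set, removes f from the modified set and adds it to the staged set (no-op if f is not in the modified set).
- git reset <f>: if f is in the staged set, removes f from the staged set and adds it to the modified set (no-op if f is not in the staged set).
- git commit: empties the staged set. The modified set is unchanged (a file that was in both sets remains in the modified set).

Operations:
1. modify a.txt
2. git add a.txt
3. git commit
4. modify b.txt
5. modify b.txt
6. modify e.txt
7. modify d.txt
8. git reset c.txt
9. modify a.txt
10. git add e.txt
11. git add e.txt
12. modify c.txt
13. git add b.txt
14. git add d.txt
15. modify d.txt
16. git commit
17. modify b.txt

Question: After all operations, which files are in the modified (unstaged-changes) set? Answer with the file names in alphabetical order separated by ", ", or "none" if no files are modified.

After op 1 (modify a.txt): modified={a.txt} staged={none}
After op 2 (git add a.txt): modified={none} staged={a.txt}
After op 3 (git commit): modified={none} staged={none}
After op 4 (modify b.txt): modified={b.txt} staged={none}
After op 5 (modify b.txt): modified={b.txt} staged={none}
After op 6 (modify e.txt): modified={b.txt, e.txt} staged={none}
After op 7 (modify d.txt): modified={b.txt, d.txt, e.txt} staged={none}
After op 8 (git reset c.txt): modified={b.txt, d.txt, e.txt} staged={none}
After op 9 (modify a.txt): modified={a.txt, b.txt, d.txt, e.txt} staged={none}
After op 10 (git add e.txt): modified={a.txt, b.txt, d.txt} staged={e.txt}
After op 11 (git add e.txt): modified={a.txt, b.txt, d.txt} staged={e.txt}
After op 12 (modify c.txt): modified={a.txt, b.txt, c.txt, d.txt} staged={e.txt}
After op 13 (git add b.txt): modified={a.txt, c.txt, d.txt} staged={b.txt, e.txt}
After op 14 (git add d.txt): modified={a.txt, c.txt} staged={b.txt, d.txt, e.txt}
After op 15 (modify d.txt): modified={a.txt, c.txt, d.txt} staged={b.txt, d.txt, e.txt}
After op 16 (git commit): modified={a.txt, c.txt, d.txt} staged={none}
After op 17 (modify b.txt): modified={a.txt, b.txt, c.txt, d.txt} staged={none}

Answer: a.txt, b.txt, c.txt, d.txt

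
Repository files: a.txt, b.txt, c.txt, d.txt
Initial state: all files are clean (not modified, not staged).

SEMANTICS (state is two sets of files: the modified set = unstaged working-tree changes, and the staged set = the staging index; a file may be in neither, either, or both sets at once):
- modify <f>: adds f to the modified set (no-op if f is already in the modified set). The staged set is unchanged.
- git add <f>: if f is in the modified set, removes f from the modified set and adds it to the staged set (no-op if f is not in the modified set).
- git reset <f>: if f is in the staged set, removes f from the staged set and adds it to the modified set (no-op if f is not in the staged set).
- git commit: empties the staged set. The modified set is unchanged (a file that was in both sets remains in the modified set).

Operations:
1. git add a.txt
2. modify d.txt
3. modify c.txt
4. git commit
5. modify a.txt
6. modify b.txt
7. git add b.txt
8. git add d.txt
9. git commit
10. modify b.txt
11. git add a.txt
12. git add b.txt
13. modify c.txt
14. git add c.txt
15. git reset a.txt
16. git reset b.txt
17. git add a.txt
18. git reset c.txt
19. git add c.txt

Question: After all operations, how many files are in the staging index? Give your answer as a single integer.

After op 1 (git add a.txt): modified={none} staged={none}
After op 2 (modify d.txt): modified={d.txt} staged={none}
After op 3 (modify c.txt): modified={c.txt, d.txt} staged={none}
After op 4 (git commit): modified={c.txt, d.txt} staged={none}
After op 5 (modify a.txt): modified={a.txt, c.txt, d.txt} staged={none}
After op 6 (modify b.txt): modified={a.txt, b.txt, c.txt, d.txt} staged={none}
After op 7 (git add b.txt): modified={a.txt, c.txt, d.txt} staged={b.txt}
After op 8 (git add d.txt): modified={a.txt, c.txt} staged={b.txt, d.txt}
After op 9 (git commit): modified={a.txt, c.txt} staged={none}
After op 10 (modify b.txt): modified={a.txt, b.txt, c.txt} staged={none}
After op 11 (git add a.txt): modified={b.txt, c.txt} staged={a.txt}
After op 12 (git add b.txt): modified={c.txt} staged={a.txt, b.txt}
After op 13 (modify c.txt): modified={c.txt} staged={a.txt, b.txt}
After op 14 (git add c.txt): modified={none} staged={a.txt, b.txt, c.txt}
After op 15 (git reset a.txt): modified={a.txt} staged={b.txt, c.txt}
After op 16 (git reset b.txt): modified={a.txt, b.txt} staged={c.txt}
After op 17 (git add a.txt): modified={b.txt} staged={a.txt, c.txt}
After op 18 (git reset c.txt): modified={b.txt, c.txt} staged={a.txt}
After op 19 (git add c.txt): modified={b.txt} staged={a.txt, c.txt}
Final staged set: {a.txt, c.txt} -> count=2

Answer: 2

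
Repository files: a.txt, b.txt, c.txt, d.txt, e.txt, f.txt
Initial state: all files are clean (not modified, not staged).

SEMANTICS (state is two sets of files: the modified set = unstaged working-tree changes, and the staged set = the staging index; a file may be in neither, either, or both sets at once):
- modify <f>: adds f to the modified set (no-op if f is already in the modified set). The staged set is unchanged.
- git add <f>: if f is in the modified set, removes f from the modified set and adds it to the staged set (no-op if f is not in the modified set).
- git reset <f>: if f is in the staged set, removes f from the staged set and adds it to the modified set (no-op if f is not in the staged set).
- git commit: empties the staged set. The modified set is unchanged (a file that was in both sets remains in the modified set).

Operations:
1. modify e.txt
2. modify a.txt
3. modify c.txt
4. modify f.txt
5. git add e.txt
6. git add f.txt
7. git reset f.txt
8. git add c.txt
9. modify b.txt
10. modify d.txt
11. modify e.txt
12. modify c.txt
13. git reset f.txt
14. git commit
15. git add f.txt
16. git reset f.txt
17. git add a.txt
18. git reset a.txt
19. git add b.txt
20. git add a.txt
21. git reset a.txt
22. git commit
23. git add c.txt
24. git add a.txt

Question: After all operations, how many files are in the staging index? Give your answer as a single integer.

After op 1 (modify e.txt): modified={e.txt} staged={none}
After op 2 (modify a.txt): modified={a.txt, e.txt} staged={none}
After op 3 (modify c.txt): modified={a.txt, c.txt, e.txt} staged={none}
After op 4 (modify f.txt): modified={a.txt, c.txt, e.txt, f.txt} staged={none}
After op 5 (git add e.txt): modified={a.txt, c.txt, f.txt} staged={e.txt}
After op 6 (git add f.txt): modified={a.txt, c.txt} staged={e.txt, f.txt}
After op 7 (git reset f.txt): modified={a.txt, c.txt, f.txt} staged={e.txt}
After op 8 (git add c.txt): modified={a.txt, f.txt} staged={c.txt, e.txt}
After op 9 (modify b.txt): modified={a.txt, b.txt, f.txt} staged={c.txt, e.txt}
After op 10 (modify d.txt): modified={a.txt, b.txt, d.txt, f.txt} staged={c.txt, e.txt}
After op 11 (modify e.txt): modified={a.txt, b.txt, d.txt, e.txt, f.txt} staged={c.txt, e.txt}
After op 12 (modify c.txt): modified={a.txt, b.txt, c.txt, d.txt, e.txt, f.txt} staged={c.txt, e.txt}
After op 13 (git reset f.txt): modified={a.txt, b.txt, c.txt, d.txt, e.txt, f.txt} staged={c.txt, e.txt}
After op 14 (git commit): modified={a.txt, b.txt, c.txt, d.txt, e.txt, f.txt} staged={none}
After op 15 (git add f.txt): modified={a.txt, b.txt, c.txt, d.txt, e.txt} staged={f.txt}
After op 16 (git reset f.txt): modified={a.txt, b.txt, c.txt, d.txt, e.txt, f.txt} staged={none}
After op 17 (git add a.txt): modified={b.txt, c.txt, d.txt, e.txt, f.txt} staged={a.txt}
After op 18 (git reset a.txt): modified={a.txt, b.txt, c.txt, d.txt, e.txt, f.txt} staged={none}
After op 19 (git add b.txt): modified={a.txt, c.txt, d.txt, e.txt, f.txt} staged={b.txt}
After op 20 (git add a.txt): modified={c.txt, d.txt, e.txt, f.txt} staged={a.txt, b.txt}
After op 21 (git reset a.txt): modified={a.txt, c.txt, d.txt, e.txt, f.txt} staged={b.txt}
After op 22 (git commit): modified={a.txt, c.txt, d.txt, e.txt, f.txt} staged={none}
After op 23 (git add c.txt): modified={a.txt, d.txt, e.txt, f.txt} staged={c.txt}
After op 24 (git add a.txt): modified={d.txt, e.txt, f.txt} staged={a.txt, c.txt}
Final staged set: {a.txt, c.txt} -> count=2

Answer: 2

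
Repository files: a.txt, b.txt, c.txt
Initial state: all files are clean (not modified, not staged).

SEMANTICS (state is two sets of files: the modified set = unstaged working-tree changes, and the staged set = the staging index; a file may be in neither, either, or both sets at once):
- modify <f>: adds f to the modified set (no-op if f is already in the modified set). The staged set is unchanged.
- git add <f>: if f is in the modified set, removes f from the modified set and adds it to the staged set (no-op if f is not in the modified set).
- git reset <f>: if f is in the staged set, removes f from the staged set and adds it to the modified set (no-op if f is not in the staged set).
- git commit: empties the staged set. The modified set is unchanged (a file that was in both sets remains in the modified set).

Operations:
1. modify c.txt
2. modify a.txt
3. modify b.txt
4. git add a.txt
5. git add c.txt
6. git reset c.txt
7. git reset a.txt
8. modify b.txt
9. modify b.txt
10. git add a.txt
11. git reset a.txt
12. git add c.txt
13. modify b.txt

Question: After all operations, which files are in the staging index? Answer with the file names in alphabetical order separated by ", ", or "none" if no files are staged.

Answer: c.txt

Derivation:
After op 1 (modify c.txt): modified={c.txt} staged={none}
After op 2 (modify a.txt): modified={a.txt, c.txt} staged={none}
After op 3 (modify b.txt): modified={a.txt, b.txt, c.txt} staged={none}
After op 4 (git add a.txt): modified={b.txt, c.txt} staged={a.txt}
After op 5 (git add c.txt): modified={b.txt} staged={a.txt, c.txt}
After op 6 (git reset c.txt): modified={b.txt, c.txt} staged={a.txt}
After op 7 (git reset a.txt): modified={a.txt, b.txt, c.txt} staged={none}
After op 8 (modify b.txt): modified={a.txt, b.txt, c.txt} staged={none}
After op 9 (modify b.txt): modified={a.txt, b.txt, c.txt} staged={none}
After op 10 (git add a.txt): modified={b.txt, c.txt} staged={a.txt}
After op 11 (git reset a.txt): modified={a.txt, b.txt, c.txt} staged={none}
After op 12 (git add c.txt): modified={a.txt, b.txt} staged={c.txt}
After op 13 (modify b.txt): modified={a.txt, b.txt} staged={c.txt}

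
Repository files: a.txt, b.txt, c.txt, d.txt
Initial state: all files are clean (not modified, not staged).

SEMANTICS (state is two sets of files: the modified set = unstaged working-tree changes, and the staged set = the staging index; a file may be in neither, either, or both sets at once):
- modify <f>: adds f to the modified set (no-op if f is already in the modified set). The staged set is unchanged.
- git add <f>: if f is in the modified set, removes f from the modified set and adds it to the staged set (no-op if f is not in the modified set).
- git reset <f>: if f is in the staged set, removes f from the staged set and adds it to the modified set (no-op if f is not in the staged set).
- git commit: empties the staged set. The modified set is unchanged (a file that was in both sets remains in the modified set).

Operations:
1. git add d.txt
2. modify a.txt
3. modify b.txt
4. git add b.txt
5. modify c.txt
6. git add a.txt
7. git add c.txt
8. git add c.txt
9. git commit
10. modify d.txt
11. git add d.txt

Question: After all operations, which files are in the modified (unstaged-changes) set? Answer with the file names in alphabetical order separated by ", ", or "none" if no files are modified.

After op 1 (git add d.txt): modified={none} staged={none}
After op 2 (modify a.txt): modified={a.txt} staged={none}
After op 3 (modify b.txt): modified={a.txt, b.txt} staged={none}
After op 4 (git add b.txt): modified={a.txt} staged={b.txt}
After op 5 (modify c.txt): modified={a.txt, c.txt} staged={b.txt}
After op 6 (git add a.txt): modified={c.txt} staged={a.txt, b.txt}
After op 7 (git add c.txt): modified={none} staged={a.txt, b.txt, c.txt}
After op 8 (git add c.txt): modified={none} staged={a.txt, b.txt, c.txt}
After op 9 (git commit): modified={none} staged={none}
After op 10 (modify d.txt): modified={d.txt} staged={none}
After op 11 (git add d.txt): modified={none} staged={d.txt}

Answer: none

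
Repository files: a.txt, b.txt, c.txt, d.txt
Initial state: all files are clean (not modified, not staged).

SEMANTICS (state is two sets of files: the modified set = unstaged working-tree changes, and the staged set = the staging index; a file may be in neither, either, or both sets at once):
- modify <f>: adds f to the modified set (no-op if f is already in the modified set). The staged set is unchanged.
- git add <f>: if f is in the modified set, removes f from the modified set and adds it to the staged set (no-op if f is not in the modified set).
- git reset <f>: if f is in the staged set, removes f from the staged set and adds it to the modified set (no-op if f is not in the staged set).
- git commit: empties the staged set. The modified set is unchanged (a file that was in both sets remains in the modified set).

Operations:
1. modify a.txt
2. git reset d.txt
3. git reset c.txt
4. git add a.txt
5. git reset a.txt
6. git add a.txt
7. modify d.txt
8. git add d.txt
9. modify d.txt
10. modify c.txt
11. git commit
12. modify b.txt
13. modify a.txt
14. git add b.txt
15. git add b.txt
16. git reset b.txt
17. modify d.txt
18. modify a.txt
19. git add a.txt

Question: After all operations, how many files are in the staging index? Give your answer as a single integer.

After op 1 (modify a.txt): modified={a.txt} staged={none}
After op 2 (git reset d.txt): modified={a.txt} staged={none}
After op 3 (git reset c.txt): modified={a.txt} staged={none}
After op 4 (git add a.txt): modified={none} staged={a.txt}
After op 5 (git reset a.txt): modified={a.txt} staged={none}
After op 6 (git add a.txt): modified={none} staged={a.txt}
After op 7 (modify d.txt): modified={d.txt} staged={a.txt}
After op 8 (git add d.txt): modified={none} staged={a.txt, d.txt}
After op 9 (modify d.txt): modified={d.txt} staged={a.txt, d.txt}
After op 10 (modify c.txt): modified={c.txt, d.txt} staged={a.txt, d.txt}
After op 11 (git commit): modified={c.txt, d.txt} staged={none}
After op 12 (modify b.txt): modified={b.txt, c.txt, d.txt} staged={none}
After op 13 (modify a.txt): modified={a.txt, b.txt, c.txt, d.txt} staged={none}
After op 14 (git add b.txt): modified={a.txt, c.txt, d.txt} staged={b.txt}
After op 15 (git add b.txt): modified={a.txt, c.txt, d.txt} staged={b.txt}
After op 16 (git reset b.txt): modified={a.txt, b.txt, c.txt, d.txt} staged={none}
After op 17 (modify d.txt): modified={a.txt, b.txt, c.txt, d.txt} staged={none}
After op 18 (modify a.txt): modified={a.txt, b.txt, c.txt, d.txt} staged={none}
After op 19 (git add a.txt): modified={b.txt, c.txt, d.txt} staged={a.txt}
Final staged set: {a.txt} -> count=1

Answer: 1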